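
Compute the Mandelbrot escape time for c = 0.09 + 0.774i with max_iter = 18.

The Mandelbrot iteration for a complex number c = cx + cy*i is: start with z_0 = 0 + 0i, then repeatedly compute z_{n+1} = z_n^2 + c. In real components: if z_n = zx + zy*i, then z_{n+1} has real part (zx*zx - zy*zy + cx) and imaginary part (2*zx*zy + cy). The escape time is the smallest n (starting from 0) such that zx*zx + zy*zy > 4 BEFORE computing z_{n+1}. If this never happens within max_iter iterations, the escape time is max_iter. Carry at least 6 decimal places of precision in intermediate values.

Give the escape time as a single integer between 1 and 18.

Answer: 7

Derivation:
z_0 = 0 + 0i, c = 0.0900 + 0.7740i
Iter 1: z = 0.0900 + 0.7740i, |z|^2 = 0.6072
Iter 2: z = -0.5010 + 0.9133i, |z|^2 = 1.0851
Iter 3: z = -0.4932 + -0.1411i, |z|^2 = 0.2631
Iter 4: z = 0.3133 + 0.9132i, |z|^2 = 0.9321
Iter 5: z = -0.6457 + 1.3462i, |z|^2 = 2.2293
Iter 6: z = -1.3053 + -0.9646i, |z|^2 = 2.6343
Iter 7: z = 0.8635 + 3.2922i, |z|^2 = 11.5844
Escaped at iteration 7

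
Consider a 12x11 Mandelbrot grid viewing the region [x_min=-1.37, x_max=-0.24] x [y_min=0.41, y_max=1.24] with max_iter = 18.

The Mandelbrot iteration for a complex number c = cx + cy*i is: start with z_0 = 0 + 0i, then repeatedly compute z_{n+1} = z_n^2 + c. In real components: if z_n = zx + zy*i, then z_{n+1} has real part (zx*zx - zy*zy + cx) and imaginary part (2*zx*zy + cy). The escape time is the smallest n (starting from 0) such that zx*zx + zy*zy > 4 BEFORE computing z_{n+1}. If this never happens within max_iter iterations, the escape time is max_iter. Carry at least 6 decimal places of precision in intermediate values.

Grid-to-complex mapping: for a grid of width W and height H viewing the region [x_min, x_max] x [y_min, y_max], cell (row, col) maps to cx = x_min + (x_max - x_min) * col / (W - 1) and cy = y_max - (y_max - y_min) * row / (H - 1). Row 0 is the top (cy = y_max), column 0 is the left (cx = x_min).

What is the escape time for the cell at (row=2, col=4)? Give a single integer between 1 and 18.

Answer: 3

Derivation:
z_0 = 0 + 0i, c = -0.9591 + 1.0740i
Iter 1: z = -0.9591 + 1.0740i, |z|^2 = 2.0733
Iter 2: z = -1.1927 + -0.9861i, |z|^2 = 2.3950
Iter 3: z = -0.5090 + 3.4263i, |z|^2 = 11.9988
Escaped at iteration 3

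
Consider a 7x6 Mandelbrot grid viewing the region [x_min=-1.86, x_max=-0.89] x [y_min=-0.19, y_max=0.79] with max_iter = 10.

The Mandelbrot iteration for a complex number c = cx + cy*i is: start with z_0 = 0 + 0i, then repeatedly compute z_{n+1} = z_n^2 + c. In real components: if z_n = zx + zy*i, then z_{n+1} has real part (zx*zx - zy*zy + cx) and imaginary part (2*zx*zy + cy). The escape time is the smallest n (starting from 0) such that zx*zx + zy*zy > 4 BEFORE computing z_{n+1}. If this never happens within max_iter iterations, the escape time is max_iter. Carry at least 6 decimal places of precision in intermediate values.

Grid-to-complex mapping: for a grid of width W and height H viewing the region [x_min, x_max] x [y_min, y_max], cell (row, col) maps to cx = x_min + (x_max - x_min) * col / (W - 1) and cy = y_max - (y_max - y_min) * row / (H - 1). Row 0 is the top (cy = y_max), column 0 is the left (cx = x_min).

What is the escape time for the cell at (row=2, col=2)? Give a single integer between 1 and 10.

Answer: 4

Derivation:
z_0 = 0 + 0i, c = -1.5367 + 0.3980i
Iter 1: z = -1.5367 + 0.3980i, |z|^2 = 2.5197
Iter 2: z = 0.6663 + -0.8252i, |z|^2 = 1.1249
Iter 3: z = -1.7737 + -0.7016i, |z|^2 = 3.6382
Iter 4: z = 1.1170 + 2.8868i, |z|^2 = 9.5815
Escaped at iteration 4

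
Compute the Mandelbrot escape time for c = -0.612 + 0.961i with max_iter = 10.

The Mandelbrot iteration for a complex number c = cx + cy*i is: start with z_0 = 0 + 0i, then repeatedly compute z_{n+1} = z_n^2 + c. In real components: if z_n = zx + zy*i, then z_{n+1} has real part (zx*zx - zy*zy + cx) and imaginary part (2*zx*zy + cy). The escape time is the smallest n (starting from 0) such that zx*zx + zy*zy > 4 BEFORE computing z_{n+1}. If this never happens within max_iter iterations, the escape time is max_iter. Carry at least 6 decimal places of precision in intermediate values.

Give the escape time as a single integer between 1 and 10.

Answer: 4

Derivation:
z_0 = 0 + 0i, c = -0.6120 + 0.9610i
Iter 1: z = -0.6120 + 0.9610i, |z|^2 = 1.2981
Iter 2: z = -1.1610 + -0.2153i, |z|^2 = 1.3942
Iter 3: z = 0.6895 + 1.4608i, |z|^2 = 2.6095
Iter 4: z = -2.2706 + 2.9756i, |z|^2 = 14.0096
Escaped at iteration 4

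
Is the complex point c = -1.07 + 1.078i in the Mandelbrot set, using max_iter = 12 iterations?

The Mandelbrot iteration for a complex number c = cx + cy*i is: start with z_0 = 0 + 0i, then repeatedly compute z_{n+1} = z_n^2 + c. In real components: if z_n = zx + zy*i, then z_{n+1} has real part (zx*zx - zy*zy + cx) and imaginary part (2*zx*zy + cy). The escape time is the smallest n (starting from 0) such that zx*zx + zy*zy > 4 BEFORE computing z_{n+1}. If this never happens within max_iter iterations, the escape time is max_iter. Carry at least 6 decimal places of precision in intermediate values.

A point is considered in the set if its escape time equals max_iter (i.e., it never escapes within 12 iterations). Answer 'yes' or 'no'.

z_0 = 0 + 0i, c = -1.0700 + 1.0780i
Iter 1: z = -1.0700 + 1.0780i, |z|^2 = 2.3070
Iter 2: z = -1.0872 + -1.2289i, |z|^2 = 2.6922
Iter 3: z = -1.3983 + 3.7501i, |z|^2 = 16.0186
Escaped at iteration 3

Answer: no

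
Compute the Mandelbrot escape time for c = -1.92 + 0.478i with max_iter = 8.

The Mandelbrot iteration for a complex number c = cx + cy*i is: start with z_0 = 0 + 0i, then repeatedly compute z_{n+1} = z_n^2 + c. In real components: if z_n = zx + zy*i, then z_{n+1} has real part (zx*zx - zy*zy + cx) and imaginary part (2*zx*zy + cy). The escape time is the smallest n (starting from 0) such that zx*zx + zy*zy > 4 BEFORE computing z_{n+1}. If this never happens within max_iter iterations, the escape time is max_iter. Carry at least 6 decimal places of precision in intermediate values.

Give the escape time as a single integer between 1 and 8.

Answer: 2

Derivation:
z_0 = 0 + 0i, c = -1.9200 + 0.4780i
Iter 1: z = -1.9200 + 0.4780i, |z|^2 = 3.9149
Iter 2: z = 1.5379 + -1.3575i, |z|^2 = 4.2080
Escaped at iteration 2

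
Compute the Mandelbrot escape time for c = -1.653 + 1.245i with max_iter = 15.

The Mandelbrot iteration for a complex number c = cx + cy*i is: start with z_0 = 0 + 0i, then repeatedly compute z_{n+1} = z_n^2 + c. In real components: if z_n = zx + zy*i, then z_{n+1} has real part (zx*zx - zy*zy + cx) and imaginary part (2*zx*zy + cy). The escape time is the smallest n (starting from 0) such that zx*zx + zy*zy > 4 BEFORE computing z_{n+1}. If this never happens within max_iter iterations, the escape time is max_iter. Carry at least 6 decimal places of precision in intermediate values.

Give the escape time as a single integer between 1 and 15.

z_0 = 0 + 0i, c = -1.6530 + 1.2450i
Iter 1: z = -1.6530 + 1.2450i, |z|^2 = 4.2824
Escaped at iteration 1

Answer: 1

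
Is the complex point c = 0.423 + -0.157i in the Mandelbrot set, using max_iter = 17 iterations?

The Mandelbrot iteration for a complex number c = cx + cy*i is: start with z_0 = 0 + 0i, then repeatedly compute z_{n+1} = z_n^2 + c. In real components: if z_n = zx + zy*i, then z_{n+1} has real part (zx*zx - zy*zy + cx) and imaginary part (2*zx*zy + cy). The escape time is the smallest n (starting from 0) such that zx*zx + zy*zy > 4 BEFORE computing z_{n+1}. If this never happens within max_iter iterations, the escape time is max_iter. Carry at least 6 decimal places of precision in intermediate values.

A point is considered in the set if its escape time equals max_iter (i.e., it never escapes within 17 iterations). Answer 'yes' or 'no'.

z_0 = 0 + 0i, c = 0.4230 + -0.1570i
Iter 1: z = 0.4230 + -0.1570i, |z|^2 = 0.2036
Iter 2: z = 0.5773 + -0.2898i, |z|^2 = 0.4172
Iter 3: z = 0.6723 + -0.4916i, |z|^2 = 0.6936
Iter 4: z = 0.6332 + -0.8180i, |z|^2 = 1.0701
Iter 5: z = 0.1549 + -1.1930i, |z|^2 = 1.4471
Iter 6: z = -0.9762 + -0.5266i, |z|^2 = 1.2302
Iter 7: z = 1.0986 + 0.8710i, |z|^2 = 1.9657
Iter 8: z = 0.8713 + 1.7569i, |z|^2 = 3.8457
Iter 9: z = -1.9045 + 2.9044i, |z|^2 = 12.0627
Escaped at iteration 9

Answer: no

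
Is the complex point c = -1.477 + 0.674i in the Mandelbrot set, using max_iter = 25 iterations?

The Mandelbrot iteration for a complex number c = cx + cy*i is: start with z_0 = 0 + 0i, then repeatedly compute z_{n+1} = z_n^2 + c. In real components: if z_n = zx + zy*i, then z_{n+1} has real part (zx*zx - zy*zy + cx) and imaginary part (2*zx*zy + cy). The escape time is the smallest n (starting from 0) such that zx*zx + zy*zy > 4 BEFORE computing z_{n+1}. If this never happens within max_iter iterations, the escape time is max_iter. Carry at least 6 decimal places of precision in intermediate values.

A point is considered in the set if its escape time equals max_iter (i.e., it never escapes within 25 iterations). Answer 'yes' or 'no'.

z_0 = 0 + 0i, c = -1.4770 + 0.6740i
Iter 1: z = -1.4770 + 0.6740i, |z|^2 = 2.6358
Iter 2: z = 0.2503 + -1.3170i, |z|^2 = 1.7971
Iter 3: z = -3.1489 + 0.0148i, |z|^2 = 9.9155
Escaped at iteration 3

Answer: no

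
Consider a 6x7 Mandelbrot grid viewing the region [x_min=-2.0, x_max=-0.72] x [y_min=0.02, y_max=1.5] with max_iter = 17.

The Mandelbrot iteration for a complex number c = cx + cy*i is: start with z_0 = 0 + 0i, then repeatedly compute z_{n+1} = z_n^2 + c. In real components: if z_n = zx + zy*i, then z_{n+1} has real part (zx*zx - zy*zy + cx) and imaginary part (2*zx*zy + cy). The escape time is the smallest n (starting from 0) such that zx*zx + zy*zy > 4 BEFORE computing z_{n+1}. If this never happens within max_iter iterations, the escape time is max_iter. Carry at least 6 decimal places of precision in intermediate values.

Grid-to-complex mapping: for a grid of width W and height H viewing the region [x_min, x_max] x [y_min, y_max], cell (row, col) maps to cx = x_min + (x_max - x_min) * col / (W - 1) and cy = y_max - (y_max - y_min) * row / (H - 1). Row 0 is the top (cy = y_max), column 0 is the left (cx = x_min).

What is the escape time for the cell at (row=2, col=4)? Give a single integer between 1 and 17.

z_0 = 0 + 0i, c = -0.9760 + 1.0067i
Iter 1: z = -0.9760 + 1.0067i, |z|^2 = 1.9660
Iter 2: z = -1.0368 + -0.9583i, |z|^2 = 1.9934
Iter 3: z = -0.8195 + 2.9939i, |z|^2 = 9.6350
Escaped at iteration 3

Answer: 3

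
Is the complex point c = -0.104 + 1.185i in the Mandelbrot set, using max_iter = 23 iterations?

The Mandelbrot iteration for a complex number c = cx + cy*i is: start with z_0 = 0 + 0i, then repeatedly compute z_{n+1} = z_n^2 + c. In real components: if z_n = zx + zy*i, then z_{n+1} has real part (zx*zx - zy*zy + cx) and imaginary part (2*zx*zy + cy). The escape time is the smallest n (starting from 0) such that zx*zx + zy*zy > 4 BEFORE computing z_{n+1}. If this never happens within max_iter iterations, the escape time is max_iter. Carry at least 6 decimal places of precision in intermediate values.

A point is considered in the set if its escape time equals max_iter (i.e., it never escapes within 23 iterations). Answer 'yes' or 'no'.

Answer: no

Derivation:
z_0 = 0 + 0i, c = -0.1040 + 1.1850i
Iter 1: z = -0.1040 + 1.1850i, |z|^2 = 1.4150
Iter 2: z = -1.4974 + 0.9385i, |z|^2 = 3.1231
Iter 3: z = 1.2574 + -1.6257i, |z|^2 = 4.2240
Escaped at iteration 3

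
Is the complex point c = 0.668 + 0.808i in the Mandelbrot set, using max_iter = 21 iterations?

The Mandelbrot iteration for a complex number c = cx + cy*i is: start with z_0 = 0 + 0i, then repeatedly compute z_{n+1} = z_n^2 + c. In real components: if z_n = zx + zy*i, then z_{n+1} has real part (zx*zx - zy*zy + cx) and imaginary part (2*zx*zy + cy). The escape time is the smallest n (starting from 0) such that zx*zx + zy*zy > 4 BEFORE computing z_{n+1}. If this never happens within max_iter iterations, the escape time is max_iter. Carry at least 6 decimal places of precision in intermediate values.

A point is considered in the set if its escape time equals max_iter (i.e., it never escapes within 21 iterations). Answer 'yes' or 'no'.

z_0 = 0 + 0i, c = 0.6680 + 0.8080i
Iter 1: z = 0.6680 + 0.8080i, |z|^2 = 1.0991
Iter 2: z = 0.4614 + 1.8875i, |z|^2 = 3.7755
Iter 3: z = -2.6818 + 2.5496i, |z|^2 = 13.6924
Escaped at iteration 3

Answer: no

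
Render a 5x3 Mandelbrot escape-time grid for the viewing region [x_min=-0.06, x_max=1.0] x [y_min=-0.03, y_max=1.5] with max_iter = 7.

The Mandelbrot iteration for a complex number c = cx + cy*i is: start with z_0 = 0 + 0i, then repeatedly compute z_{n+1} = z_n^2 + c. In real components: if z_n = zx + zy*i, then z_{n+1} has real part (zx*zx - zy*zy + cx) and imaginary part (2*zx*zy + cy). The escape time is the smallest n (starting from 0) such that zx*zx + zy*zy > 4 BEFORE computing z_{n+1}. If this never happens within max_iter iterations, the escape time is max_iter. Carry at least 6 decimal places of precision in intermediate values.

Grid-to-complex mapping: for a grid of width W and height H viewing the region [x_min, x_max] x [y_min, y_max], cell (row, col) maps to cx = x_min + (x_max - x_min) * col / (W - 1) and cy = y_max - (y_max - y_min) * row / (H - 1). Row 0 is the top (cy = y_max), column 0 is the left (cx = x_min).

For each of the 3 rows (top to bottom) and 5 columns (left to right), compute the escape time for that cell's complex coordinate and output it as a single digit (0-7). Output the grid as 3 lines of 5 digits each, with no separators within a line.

(row=0, col=0): c = -0.0600 + 1.5000i → escape time 2
(row=0, col=1): c = 0.2050 + 1.5000i → escape time 2
(row=0, col=2): c = 0.4700 + 1.5000i → escape time 2
(row=0, col=3): c = 0.7350 + 1.5000i → escape time 2
(row=0, col=4): c = 1.0000 + 1.5000i → escape time 2
(row=1, col=0): c = -0.0600 + 0.7350i → escape time 7
(row=1, col=1): c = 0.2050 + 0.7350i → escape time 6
(row=1, col=2): c = 0.4700 + 0.7350i → escape time 4
(row=1, col=3): c = 0.7350 + 0.7350i → escape time 3
(row=1, col=4): c = 1.0000 + 0.7350i → escape time 2
(row=2, col=0): c = -0.0600 + -0.0300i → escape time 7
(row=2, col=1): c = 0.2050 + -0.0300i → escape time 7
(row=2, col=2): c = 0.4700 + -0.0300i → escape time 5
(row=2, col=3): c = 0.7350 + -0.0300i → escape time 3
(row=2, col=4): c = 1.0000 + -0.0300i → escape time 2

Answer: 22222
76432
77532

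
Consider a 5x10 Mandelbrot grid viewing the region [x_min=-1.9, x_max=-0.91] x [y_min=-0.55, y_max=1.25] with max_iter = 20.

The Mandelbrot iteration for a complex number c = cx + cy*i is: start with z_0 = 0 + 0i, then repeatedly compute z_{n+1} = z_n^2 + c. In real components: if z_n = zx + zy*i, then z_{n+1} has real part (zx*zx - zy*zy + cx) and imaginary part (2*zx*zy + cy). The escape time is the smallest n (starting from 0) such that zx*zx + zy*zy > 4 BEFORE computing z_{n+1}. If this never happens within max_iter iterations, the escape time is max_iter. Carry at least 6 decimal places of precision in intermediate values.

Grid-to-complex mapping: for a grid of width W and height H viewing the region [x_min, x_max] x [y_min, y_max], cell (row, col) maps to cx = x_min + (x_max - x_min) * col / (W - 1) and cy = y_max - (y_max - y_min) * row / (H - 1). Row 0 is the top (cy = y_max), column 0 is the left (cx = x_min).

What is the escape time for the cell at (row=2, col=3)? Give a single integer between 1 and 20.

z_0 = 0 + 0i, c = -1.1575 + 0.8500i
Iter 1: z = -1.1575 + 0.8500i, |z|^2 = 2.0623
Iter 2: z = -0.5402 + -1.1178i, |z|^2 = 1.5412
Iter 3: z = -2.1151 + 2.0576i, |z|^2 = 8.7072
Escaped at iteration 3

Answer: 3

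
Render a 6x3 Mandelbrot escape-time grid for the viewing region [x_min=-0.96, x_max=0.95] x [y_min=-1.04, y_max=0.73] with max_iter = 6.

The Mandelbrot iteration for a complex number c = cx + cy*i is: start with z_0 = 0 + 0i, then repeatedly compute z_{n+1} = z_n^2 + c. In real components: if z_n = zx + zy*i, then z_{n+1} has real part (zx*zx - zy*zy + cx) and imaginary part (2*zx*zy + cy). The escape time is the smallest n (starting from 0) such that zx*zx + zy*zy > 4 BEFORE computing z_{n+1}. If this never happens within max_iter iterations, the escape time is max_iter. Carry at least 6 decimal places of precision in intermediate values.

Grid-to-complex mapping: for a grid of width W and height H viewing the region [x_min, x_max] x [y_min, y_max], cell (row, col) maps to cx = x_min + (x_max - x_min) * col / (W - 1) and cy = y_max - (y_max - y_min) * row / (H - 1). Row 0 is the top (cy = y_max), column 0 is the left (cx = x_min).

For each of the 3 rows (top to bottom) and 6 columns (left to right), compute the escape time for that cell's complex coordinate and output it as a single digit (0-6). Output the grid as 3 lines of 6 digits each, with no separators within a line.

(row=0, col=0): c = -0.9600 + 0.7300i → escape time 4
(row=0, col=1): c = -0.5780 + 0.7300i → escape time 6
(row=0, col=2): c = -0.1960 + 0.7300i → escape time 6
(row=0, col=3): c = 0.1860 + 0.7300i → escape time 6
(row=0, col=4): c = 0.5680 + 0.7300i → escape time 3
(row=0, col=5): c = 0.9500 + 0.7300i → escape time 2
(row=1, col=0): c = -0.9600 + -0.1550i → escape time 6
(row=1, col=1): c = -0.5780 + -0.1550i → escape time 6
(row=1, col=2): c = -0.1960 + -0.1550i → escape time 6
(row=1, col=3): c = 0.1860 + -0.1550i → escape time 6
(row=1, col=4): c = 0.5680 + -0.1550i → escape time 4
(row=1, col=5): c = 0.9500 + -0.1550i → escape time 3
(row=2, col=0): c = -0.9600 + -1.0400i → escape time 3
(row=2, col=1): c = -0.5780 + -1.0400i → escape time 4
(row=2, col=2): c = -0.1960 + -1.0400i → escape time 6
(row=2, col=3): c = 0.1860 + -1.0400i → escape time 4
(row=2, col=4): c = 0.5680 + -1.0400i → escape time 2
(row=2, col=5): c = 0.9500 + -1.0400i → escape time 2

Answer: 466632
666643
346422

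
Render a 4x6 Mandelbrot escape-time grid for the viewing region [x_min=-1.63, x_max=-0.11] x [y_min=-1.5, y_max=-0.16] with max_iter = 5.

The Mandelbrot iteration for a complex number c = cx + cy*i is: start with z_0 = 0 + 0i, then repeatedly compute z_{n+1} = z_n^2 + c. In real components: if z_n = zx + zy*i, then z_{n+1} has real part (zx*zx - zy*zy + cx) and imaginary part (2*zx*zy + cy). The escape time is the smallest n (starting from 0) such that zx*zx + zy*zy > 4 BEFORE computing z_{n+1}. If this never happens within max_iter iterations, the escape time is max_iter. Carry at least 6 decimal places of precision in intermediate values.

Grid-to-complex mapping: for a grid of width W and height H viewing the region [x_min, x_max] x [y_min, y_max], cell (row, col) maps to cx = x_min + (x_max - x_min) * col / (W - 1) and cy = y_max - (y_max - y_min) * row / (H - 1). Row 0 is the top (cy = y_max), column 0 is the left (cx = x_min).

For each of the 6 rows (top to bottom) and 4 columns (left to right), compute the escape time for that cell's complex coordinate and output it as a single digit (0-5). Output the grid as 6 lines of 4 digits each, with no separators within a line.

(row=0, col=0): c = -1.6300 + -0.1600i → escape time 5
(row=0, col=1): c = -1.1233 + -0.1600i → escape time 5
(row=0, col=2): c = -0.6167 + -0.1600i → escape time 5
(row=0, col=3): c = -0.1100 + -0.1600i → escape time 5
(row=1, col=0): c = -1.6300 + -0.4280i → escape time 3
(row=1, col=1): c = -1.1233 + -0.4280i → escape time 5
(row=1, col=2): c = -0.6167 + -0.4280i → escape time 5
(row=1, col=3): c = -0.1100 + -0.4280i → escape time 5
(row=2, col=0): c = -1.6300 + -0.6960i → escape time 3
(row=2, col=1): c = -1.1233 + -0.6960i → escape time 3
(row=2, col=2): c = -0.6167 + -0.6960i → escape time 5
(row=2, col=3): c = -0.1100 + -0.6960i → escape time 5
(row=3, col=0): c = -1.6300 + -0.9640i → escape time 2
(row=3, col=1): c = -1.1233 + -0.9640i → escape time 3
(row=3, col=2): c = -0.6167 + -0.9640i → escape time 4
(row=3, col=3): c = -0.1100 + -0.9640i → escape time 5
(row=4, col=0): c = -1.6300 + -1.2320i → escape time 1
(row=4, col=1): c = -1.1233 + -1.2320i → escape time 2
(row=4, col=2): c = -0.6167 + -1.2320i → escape time 3
(row=4, col=3): c = -0.1100 + -1.2320i → escape time 3
(row=5, col=0): c = -1.6300 + -1.5000i → escape time 1
(row=5, col=1): c = -1.1233 + -1.5000i → escape time 2
(row=5, col=2): c = -0.6167 + -1.5000i → escape time 2
(row=5, col=3): c = -0.1100 + -1.5000i → escape time 2

Answer: 5555
3555
3355
2345
1233
1222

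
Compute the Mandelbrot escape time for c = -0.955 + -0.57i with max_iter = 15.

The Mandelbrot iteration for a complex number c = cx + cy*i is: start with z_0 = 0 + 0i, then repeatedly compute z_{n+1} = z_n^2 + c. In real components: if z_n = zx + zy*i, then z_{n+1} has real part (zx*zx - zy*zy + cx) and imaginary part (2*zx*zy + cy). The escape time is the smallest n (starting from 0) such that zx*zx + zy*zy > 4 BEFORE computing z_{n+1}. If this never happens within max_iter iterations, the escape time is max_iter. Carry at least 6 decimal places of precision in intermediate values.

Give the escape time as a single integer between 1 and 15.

Answer: 5

Derivation:
z_0 = 0 + 0i, c = -0.9550 + -0.5700i
Iter 1: z = -0.9550 + -0.5700i, |z|^2 = 1.2369
Iter 2: z = -0.3679 + 0.5187i, |z|^2 = 0.4044
Iter 3: z = -1.0887 + -0.9516i, |z|^2 = 2.0909
Iter 4: z = -0.6753 + 1.5021i, |z|^2 = 2.7124
Iter 5: z = -2.7553 + -2.5988i, |z|^2 = 14.3455
Escaped at iteration 5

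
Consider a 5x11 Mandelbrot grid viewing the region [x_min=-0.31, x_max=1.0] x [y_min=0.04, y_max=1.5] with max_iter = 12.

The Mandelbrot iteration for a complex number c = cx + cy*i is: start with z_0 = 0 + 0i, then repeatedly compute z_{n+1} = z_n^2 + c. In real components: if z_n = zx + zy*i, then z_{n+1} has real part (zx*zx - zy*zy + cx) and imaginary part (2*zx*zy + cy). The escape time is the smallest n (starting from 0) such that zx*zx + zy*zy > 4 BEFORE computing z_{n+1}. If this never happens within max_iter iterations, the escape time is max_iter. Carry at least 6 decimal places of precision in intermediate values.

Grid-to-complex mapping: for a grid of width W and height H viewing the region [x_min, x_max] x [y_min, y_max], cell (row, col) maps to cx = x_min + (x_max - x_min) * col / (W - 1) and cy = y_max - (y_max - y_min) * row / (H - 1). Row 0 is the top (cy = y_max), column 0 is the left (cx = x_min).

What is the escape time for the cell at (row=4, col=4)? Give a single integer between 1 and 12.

z_0 = 0 + 0i, c = 1.0000 + 0.9160i
Iter 1: z = 1.0000 + 0.9160i, |z|^2 = 1.8391
Iter 2: z = 1.1609 + 2.7480i, |z|^2 = 8.8993
Escaped at iteration 2

Answer: 2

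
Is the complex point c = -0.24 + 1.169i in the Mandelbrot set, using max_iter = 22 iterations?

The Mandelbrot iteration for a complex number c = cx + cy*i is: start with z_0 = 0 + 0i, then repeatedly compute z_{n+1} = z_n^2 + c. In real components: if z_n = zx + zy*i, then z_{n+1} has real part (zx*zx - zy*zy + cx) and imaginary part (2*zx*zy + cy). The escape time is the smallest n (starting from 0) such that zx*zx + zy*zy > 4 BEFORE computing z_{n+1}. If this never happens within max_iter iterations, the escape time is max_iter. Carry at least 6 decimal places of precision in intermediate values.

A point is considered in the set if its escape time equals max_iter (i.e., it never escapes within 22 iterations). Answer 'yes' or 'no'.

z_0 = 0 + 0i, c = -0.2400 + 1.1690i
Iter 1: z = -0.2400 + 1.1690i, |z|^2 = 1.4242
Iter 2: z = -1.5490 + 0.6079i, |z|^2 = 2.7688
Iter 3: z = 1.7898 + -0.7142i, |z|^2 = 3.7133
Iter 4: z = 2.4532 + -1.3874i, |z|^2 = 7.9431
Escaped at iteration 4

Answer: no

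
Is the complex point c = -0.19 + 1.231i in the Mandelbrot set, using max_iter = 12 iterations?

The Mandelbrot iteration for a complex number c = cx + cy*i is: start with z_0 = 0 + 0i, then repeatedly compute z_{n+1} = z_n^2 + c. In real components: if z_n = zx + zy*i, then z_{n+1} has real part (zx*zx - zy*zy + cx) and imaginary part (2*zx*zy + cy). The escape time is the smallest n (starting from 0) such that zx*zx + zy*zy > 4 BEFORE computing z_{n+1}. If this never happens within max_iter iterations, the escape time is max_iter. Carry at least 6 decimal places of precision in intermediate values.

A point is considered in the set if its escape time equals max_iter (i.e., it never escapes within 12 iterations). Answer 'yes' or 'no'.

Answer: no

Derivation:
z_0 = 0 + 0i, c = -0.1900 + 1.2310i
Iter 1: z = -0.1900 + 1.2310i, |z|^2 = 1.5515
Iter 2: z = -1.6693 + 0.7632i, |z|^2 = 3.3689
Iter 3: z = 2.0139 + -1.3170i, |z|^2 = 5.7905
Escaped at iteration 3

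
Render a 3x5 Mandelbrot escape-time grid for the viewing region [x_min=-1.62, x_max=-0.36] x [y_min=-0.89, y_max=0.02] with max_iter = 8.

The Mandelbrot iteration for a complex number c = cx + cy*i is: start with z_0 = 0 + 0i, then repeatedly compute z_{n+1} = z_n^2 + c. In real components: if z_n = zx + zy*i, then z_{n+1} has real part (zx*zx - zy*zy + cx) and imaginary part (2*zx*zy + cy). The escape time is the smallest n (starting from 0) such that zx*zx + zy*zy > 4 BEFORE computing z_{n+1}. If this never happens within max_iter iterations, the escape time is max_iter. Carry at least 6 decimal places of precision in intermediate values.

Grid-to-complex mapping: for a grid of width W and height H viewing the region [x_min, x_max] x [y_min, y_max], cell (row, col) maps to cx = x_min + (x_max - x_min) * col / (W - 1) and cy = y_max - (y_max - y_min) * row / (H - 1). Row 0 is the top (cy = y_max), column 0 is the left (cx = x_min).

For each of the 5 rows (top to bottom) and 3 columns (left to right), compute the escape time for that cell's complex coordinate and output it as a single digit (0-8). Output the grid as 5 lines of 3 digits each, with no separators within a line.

(row=0, col=0): c = -1.6200 + 0.0200i → escape time 8
(row=0, col=1): c = -0.9900 + 0.0200i → escape time 8
(row=0, col=2): c = -0.3600 + 0.0200i → escape time 8
(row=1, col=0): c = -1.6200 + -0.2075i → escape time 5
(row=1, col=1): c = -0.9900 + -0.2075i → escape time 8
(row=1, col=2): c = -0.3600 + -0.2075i → escape time 8
(row=2, col=0): c = -1.6200 + -0.4350i → escape time 3
(row=2, col=1): c = -0.9900 + -0.4350i → escape time 6
(row=2, col=2): c = -0.3600 + -0.4350i → escape time 8
(row=3, col=0): c = -1.6200 + -0.6625i → escape time 3
(row=3, col=1): c = -0.9900 + -0.6625i → escape time 4
(row=3, col=2): c = -0.3600 + -0.6625i → escape time 8
(row=4, col=0): c = -1.6200 + -0.8900i → escape time 2
(row=4, col=1): c = -0.9900 + -0.8900i → escape time 3
(row=4, col=2): c = -0.3600 + -0.8900i → escape time 5

Answer: 888
588
368
348
235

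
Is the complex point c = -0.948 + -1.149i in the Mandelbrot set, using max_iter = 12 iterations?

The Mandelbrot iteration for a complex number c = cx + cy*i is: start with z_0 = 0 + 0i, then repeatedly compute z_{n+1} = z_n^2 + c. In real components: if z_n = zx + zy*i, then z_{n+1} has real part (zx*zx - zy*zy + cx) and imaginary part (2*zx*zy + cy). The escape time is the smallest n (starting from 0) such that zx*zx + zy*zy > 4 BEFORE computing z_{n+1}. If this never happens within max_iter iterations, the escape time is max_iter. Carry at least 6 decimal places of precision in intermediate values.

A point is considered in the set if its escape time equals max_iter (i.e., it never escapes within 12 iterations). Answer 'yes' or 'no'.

z_0 = 0 + 0i, c = -0.9480 + -1.1490i
Iter 1: z = -0.9480 + -1.1490i, |z|^2 = 2.2189
Iter 2: z = -1.3695 + 1.0295i, |z|^2 = 2.9354
Iter 3: z = -0.1324 + -3.9688i, |z|^2 = 15.7689
Escaped at iteration 3

Answer: no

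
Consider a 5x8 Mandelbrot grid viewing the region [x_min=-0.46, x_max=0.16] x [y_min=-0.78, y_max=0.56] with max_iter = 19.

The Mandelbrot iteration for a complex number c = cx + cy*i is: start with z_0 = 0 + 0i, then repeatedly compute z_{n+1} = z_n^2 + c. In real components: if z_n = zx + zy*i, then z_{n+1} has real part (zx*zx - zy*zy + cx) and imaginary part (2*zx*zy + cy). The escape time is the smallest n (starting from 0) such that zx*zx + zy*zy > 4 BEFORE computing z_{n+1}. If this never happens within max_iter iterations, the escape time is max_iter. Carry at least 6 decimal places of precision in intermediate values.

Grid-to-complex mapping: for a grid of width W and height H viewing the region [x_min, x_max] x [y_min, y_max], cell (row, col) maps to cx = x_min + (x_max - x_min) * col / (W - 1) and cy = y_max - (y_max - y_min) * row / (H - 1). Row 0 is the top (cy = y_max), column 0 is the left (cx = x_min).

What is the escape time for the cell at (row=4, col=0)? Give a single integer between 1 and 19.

Answer: 19

Derivation:
z_0 = 0 + 0i, c = -0.4600 + -0.2057i
Iter 1: z = -0.4600 + -0.2057i, |z|^2 = 0.2539
Iter 2: z = -0.2907 + -0.0165i, |z|^2 = 0.0848
Iter 3: z = -0.3758 + -0.1961i, |z|^2 = 0.1797
Iter 4: z = -0.3573 + -0.0583i, |z|^2 = 0.1311
Iter 5: z = -0.3357 + -0.1640i, |z|^2 = 0.1396
Iter 6: z = -0.3742 + -0.0956i, |z|^2 = 0.1491
Iter 7: z = -0.3291 + -0.1342i, |z|^2 = 0.1263
Iter 8: z = -0.3697 + -0.1174i, |z|^2 = 0.1504
Iter 9: z = -0.3371 + -0.1189i, |z|^2 = 0.1278
Iter 10: z = -0.3605 + -0.1255i, |z|^2 = 0.1457
Iter 11: z = -0.3458 + -0.1152i, |z|^2 = 0.1328
Iter 12: z = -0.3537 + -0.1260i, |z|^2 = 0.1410
Iter 13: z = -0.3508 + -0.1166i, |z|^2 = 0.1366
Iter 14: z = -0.3505 + -0.1239i, |z|^2 = 0.1382
Iter 15: z = -0.3525 + -0.1188i, |z|^2 = 0.1384
Iter 16: z = -0.3499 + -0.1219i, |z|^2 = 0.1373
Iter 17: z = -0.3525 + -0.1204i, |z|^2 = 0.1387
Iter 18: z = -0.3503 + -0.1209i, |z|^2 = 0.1373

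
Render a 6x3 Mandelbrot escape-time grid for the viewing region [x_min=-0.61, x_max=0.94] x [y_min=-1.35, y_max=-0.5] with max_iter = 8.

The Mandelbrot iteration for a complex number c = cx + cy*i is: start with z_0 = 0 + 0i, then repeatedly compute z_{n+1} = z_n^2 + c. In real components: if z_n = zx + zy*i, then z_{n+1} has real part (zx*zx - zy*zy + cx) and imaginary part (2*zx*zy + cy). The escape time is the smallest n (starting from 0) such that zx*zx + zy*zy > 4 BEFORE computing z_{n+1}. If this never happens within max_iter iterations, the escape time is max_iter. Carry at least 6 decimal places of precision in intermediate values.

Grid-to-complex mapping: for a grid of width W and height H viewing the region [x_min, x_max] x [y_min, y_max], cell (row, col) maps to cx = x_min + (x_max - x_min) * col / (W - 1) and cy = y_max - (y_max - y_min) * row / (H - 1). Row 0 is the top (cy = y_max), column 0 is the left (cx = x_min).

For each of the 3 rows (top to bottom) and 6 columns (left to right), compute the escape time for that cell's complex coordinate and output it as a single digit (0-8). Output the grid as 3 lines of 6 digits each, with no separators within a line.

(row=0, col=0): c = -0.6100 + -0.5000i → escape time 8
(row=0, col=1): c = -0.3000 + -0.5000i → escape time 8
(row=0, col=2): c = 0.0100 + -0.5000i → escape time 8
(row=0, col=3): c = 0.3200 + -0.5000i → escape time 8
(row=0, col=4): c = 0.6300 + -0.5000i → escape time 3
(row=0, col=5): c = 0.9400 + -0.5000i → escape time 2
(row=1, col=0): c = -0.6100 + -0.9250i → escape time 4
(row=1, col=1): c = -0.3000 + -0.9250i → escape time 6
(row=1, col=2): c = 0.0100 + -0.9250i → escape time 7
(row=1, col=3): c = 0.3200 + -0.9250i → escape time 4
(row=1, col=4): c = 0.6300 + -0.9250i → escape time 2
(row=1, col=5): c = 0.9400 + -0.9250i → escape time 2
(row=2, col=0): c = -0.6100 + -1.3500i → escape time 2
(row=2, col=1): c = -0.3000 + -1.3500i → escape time 2
(row=2, col=2): c = 0.0100 + -1.3500i → escape time 2
(row=2, col=3): c = 0.3200 + -1.3500i → escape time 2
(row=2, col=4): c = 0.6300 + -1.3500i → escape time 2
(row=2, col=5): c = 0.9400 + -1.3500i → escape time 2

Answer: 888832
467422
222222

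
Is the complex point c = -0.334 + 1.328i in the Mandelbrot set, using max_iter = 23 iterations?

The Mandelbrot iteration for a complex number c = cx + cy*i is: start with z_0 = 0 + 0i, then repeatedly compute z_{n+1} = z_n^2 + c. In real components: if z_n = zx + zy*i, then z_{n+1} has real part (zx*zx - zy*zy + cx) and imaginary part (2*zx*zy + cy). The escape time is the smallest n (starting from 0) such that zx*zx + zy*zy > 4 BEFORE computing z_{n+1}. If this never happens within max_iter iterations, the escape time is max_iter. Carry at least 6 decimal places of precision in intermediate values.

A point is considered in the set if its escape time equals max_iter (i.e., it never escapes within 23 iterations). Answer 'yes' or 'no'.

z_0 = 0 + 0i, c = -0.3340 + 1.3280i
Iter 1: z = -0.3340 + 1.3280i, |z|^2 = 1.8751
Iter 2: z = -1.9860 + 0.4409i, |z|^2 = 4.1387
Escaped at iteration 2

Answer: no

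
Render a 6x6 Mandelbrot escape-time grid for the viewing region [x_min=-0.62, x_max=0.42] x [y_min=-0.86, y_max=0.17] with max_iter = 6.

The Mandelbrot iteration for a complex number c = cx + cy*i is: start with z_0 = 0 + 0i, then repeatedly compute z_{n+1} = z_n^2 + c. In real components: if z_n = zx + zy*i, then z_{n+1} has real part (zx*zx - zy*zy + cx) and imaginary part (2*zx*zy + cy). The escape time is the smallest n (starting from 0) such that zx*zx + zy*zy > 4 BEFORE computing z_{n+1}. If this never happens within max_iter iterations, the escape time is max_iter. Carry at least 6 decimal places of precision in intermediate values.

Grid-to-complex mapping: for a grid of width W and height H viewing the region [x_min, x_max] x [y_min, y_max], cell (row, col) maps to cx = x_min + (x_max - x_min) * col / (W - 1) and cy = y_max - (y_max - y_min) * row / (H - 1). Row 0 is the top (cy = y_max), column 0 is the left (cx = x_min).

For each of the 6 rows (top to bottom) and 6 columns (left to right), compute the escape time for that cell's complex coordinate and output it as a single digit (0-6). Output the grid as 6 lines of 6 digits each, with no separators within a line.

(row=0, col=0): c = -0.6200 + 0.1700i → escape time 6
(row=0, col=1): c = -0.4120 + 0.1700i → escape time 6
(row=0, col=2): c = -0.2040 + 0.1700i → escape time 6
(row=0, col=3): c = 0.0040 + 0.1700i → escape time 6
(row=0, col=4): c = 0.2120 + 0.1700i → escape time 6
(row=0, col=5): c = 0.4200 + 0.1700i → escape time 6
(row=1, col=0): c = -0.6200 + -0.0360i → escape time 6
(row=1, col=1): c = -0.4120 + -0.0360i → escape time 6
(row=1, col=2): c = -0.2040 + -0.0360i → escape time 6
(row=1, col=3): c = 0.0040 + -0.0360i → escape time 6
(row=1, col=4): c = 0.2120 + -0.0360i → escape time 6
(row=1, col=5): c = 0.4200 + -0.0360i → escape time 6
(row=2, col=0): c = -0.6200 + -0.2420i → escape time 6
(row=2, col=1): c = -0.4120 + -0.2420i → escape time 6
(row=2, col=2): c = -0.2040 + -0.2420i → escape time 6
(row=2, col=3): c = 0.0040 + -0.2420i → escape time 6
(row=2, col=4): c = 0.2120 + -0.2420i → escape time 6
(row=2, col=5): c = 0.4200 + -0.2420i → escape time 6
(row=3, col=0): c = -0.6200 + -0.4480i → escape time 6
(row=3, col=1): c = -0.4120 + -0.4480i → escape time 6
(row=3, col=2): c = -0.2040 + -0.4480i → escape time 6
(row=3, col=3): c = 0.0040 + -0.4480i → escape time 6
(row=3, col=4): c = 0.2120 + -0.4480i → escape time 6
(row=3, col=5): c = 0.4200 + -0.4480i → escape time 6
(row=4, col=0): c = -0.6200 + -0.6540i → escape time 6
(row=4, col=1): c = -0.4120 + -0.6540i → escape time 6
(row=4, col=2): c = -0.2040 + -0.6540i → escape time 6
(row=4, col=3): c = 0.0040 + -0.6540i → escape time 6
(row=4, col=4): c = 0.2120 + -0.6540i → escape time 6
(row=4, col=5): c = 0.4200 + -0.6540i → escape time 6
(row=5, col=0): c = -0.6200 + -0.8600i → escape time 4
(row=5, col=1): c = -0.4120 + -0.8600i → escape time 5
(row=5, col=2): c = -0.2040 + -0.8600i → escape time 6
(row=5, col=3): c = 0.0040 + -0.8600i → escape time 6
(row=5, col=4): c = 0.2120 + -0.8600i → escape time 5
(row=5, col=5): c = 0.4200 + -0.8600i → escape time 3

Answer: 666666
666666
666666
666666
666666
456653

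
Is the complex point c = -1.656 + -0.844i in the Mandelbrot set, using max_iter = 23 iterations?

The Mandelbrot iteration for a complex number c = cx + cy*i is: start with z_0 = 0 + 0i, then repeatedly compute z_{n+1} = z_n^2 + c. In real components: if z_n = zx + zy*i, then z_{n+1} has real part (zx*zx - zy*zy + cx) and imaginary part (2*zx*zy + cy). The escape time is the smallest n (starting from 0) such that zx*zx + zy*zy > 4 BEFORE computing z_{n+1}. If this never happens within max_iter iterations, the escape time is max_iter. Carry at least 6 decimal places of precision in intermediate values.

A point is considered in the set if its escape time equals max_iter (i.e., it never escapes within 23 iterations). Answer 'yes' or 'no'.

z_0 = 0 + 0i, c = -1.6560 + -0.8440i
Iter 1: z = -1.6560 + -0.8440i, |z|^2 = 3.4547
Iter 2: z = 0.3740 + 1.9513i, |z|^2 = 3.9476
Iter 3: z = -5.3238 + 0.6156i, |z|^2 = 28.7219
Escaped at iteration 3

Answer: no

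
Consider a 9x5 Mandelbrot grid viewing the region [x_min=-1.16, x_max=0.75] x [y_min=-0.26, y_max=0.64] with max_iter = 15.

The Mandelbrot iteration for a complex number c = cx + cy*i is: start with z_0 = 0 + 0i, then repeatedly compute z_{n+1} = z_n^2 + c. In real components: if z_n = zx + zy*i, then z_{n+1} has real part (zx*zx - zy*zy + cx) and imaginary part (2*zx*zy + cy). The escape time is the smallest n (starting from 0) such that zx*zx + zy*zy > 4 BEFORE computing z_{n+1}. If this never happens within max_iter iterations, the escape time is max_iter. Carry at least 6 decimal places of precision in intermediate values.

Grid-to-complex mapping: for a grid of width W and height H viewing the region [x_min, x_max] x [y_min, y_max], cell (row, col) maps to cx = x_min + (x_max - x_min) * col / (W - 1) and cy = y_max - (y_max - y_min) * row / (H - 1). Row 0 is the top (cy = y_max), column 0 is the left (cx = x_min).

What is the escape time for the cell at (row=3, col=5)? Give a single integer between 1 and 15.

Answer: 15

Derivation:
z_0 = 0 + 0i, c = 0.0337 + -0.0350i
Iter 1: z = 0.0337 + -0.0350i, |z|^2 = 0.0024
Iter 2: z = 0.0337 + -0.0374i, |z|^2 = 0.0025
Iter 3: z = 0.0335 + -0.0375i, |z|^2 = 0.0025
Iter 4: z = 0.0335 + -0.0375i, |z|^2 = 0.0025
Iter 5: z = 0.0335 + -0.0375i, |z|^2 = 0.0025
Iter 6: z = 0.0335 + -0.0375i, |z|^2 = 0.0025
Iter 7: z = 0.0335 + -0.0375i, |z|^2 = 0.0025
Iter 8: z = 0.0335 + -0.0375i, |z|^2 = 0.0025
Iter 9: z = 0.0335 + -0.0375i, |z|^2 = 0.0025
Iter 10: z = 0.0335 + -0.0375i, |z|^2 = 0.0025
Iter 11: z = 0.0335 + -0.0375i, |z|^2 = 0.0025
Iter 12: z = 0.0335 + -0.0375i, |z|^2 = 0.0025
Iter 13: z = 0.0335 + -0.0375i, |z|^2 = 0.0025
Iter 14: z = 0.0335 + -0.0375i, |z|^2 = 0.0025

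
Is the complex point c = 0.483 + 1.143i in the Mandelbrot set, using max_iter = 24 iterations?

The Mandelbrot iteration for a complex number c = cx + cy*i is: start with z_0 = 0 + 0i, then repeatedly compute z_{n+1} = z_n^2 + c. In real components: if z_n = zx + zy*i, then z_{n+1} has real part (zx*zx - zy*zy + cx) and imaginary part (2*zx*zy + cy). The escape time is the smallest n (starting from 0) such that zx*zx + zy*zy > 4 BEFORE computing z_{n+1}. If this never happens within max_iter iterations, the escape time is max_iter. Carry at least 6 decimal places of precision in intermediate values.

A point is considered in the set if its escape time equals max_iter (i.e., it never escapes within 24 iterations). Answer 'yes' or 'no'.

Answer: no

Derivation:
z_0 = 0 + 0i, c = 0.4830 + 1.1430i
Iter 1: z = 0.4830 + 1.1430i, |z|^2 = 1.5397
Iter 2: z = -0.5902 + 2.2471i, |z|^2 = 5.3979
Escaped at iteration 2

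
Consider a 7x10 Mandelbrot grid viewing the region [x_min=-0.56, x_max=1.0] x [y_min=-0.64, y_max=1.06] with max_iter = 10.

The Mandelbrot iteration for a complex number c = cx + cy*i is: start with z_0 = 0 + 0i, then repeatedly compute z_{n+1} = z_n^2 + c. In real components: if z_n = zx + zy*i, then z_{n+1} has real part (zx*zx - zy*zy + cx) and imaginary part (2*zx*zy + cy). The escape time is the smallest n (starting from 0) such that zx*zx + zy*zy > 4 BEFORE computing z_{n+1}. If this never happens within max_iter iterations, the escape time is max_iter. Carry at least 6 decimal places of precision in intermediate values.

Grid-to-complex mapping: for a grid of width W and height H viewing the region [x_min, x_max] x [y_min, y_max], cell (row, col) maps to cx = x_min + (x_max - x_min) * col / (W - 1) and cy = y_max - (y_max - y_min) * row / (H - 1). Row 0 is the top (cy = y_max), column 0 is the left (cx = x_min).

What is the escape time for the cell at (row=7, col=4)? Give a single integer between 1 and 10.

z_0 = 0 + 0i, c = 0.4800 + -0.2622i
Iter 1: z = 0.4800 + -0.2622i, |z|^2 = 0.2992
Iter 2: z = 0.6416 + -0.5140i, |z|^2 = 0.6759
Iter 3: z = 0.6276 + -0.9218i, |z|^2 = 1.2435
Iter 4: z = 0.0242 + -1.4191i, |z|^2 = 2.0145
Iter 5: z = -1.5334 + -0.3308i, |z|^2 = 2.4606
Iter 6: z = 2.7218 + 0.7522i, |z|^2 = 7.9740
Escaped at iteration 6

Answer: 6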